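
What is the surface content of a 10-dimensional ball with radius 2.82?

S = n·V_n(r)/r = 10·V_10(2.82)/2.82 (volume-to-surface relation), giving 287614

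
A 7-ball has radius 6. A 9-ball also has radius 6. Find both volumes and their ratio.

V_7(6) ≈ 1.32263e+06. V_9(6) ≈ 3.32414e+07. Ratio V_7/V_9 ≈ 0.03979.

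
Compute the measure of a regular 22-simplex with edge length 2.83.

For a regular n-simplex with edge a, V = (a^n / n!)·√((n+1)/2^n). With a=2.83, n=22: V ≈ 1.81163e-14.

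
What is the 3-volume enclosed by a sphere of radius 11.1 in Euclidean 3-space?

Volume = π^{3/2}·(11.1)^3/Γ(5/2) ≈ 5728.72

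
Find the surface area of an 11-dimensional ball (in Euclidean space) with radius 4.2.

|∂B_11(4.2)| ≈ 3.5399e+07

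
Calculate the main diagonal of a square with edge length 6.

||(6,6,...,6)|| = √(2)·6 ≈ 8.48528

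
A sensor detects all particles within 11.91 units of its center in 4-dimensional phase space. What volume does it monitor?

V_4(11.91) = π^(4/2) · (11.91)^4 / Γ(4/2 + 1) ≈ 99292.6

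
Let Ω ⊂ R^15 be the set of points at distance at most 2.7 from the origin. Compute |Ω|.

V_15(2.7) = π^(15/2) · (2.7)^15 / Γ(15/2 + 1) ≈ 1.1269e+06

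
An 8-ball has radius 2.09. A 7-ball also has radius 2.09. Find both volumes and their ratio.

V_8(2.09) ≈ 1477.61. V_7(2.09) ≈ 823.008. Ratio V_8/V_7 ≈ 1.795.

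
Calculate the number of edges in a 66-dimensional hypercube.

Number of 1-faces = C(66,1)·2^(66-1) = 66·36893488147419103232 = 2434970217729660813312.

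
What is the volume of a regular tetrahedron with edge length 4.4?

Volume = (√2/12) · 4.4³ = 10.039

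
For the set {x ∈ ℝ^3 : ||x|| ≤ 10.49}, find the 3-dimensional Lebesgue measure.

Volume = π^{3/2}·(10.49)^3/Γ(5/2) ≈ 4835.21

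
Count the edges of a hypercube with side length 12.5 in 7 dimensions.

An n-cube has n·2^(n-1) edges. With n = 7: 7·64 = 448.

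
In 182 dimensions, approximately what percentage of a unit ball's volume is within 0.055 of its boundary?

1 - (1-0.055)^182 ≈ 0.999966 ≈ 99.996623%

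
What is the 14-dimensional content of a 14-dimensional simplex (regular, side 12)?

V_14 = √(15) · 12^14 / (14! · 2^(14/2)) ≈ 445.62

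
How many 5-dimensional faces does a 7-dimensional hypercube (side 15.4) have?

An n-cube has C(n,k)·2^(n-k) k-faces. Here C(7,5)·2^2 = 21·4 = 84.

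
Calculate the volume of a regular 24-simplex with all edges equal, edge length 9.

V = (9^24 / 24!) · √((24+1) / 2^24) ≈ 0.000156937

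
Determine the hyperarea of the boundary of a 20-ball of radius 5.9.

S = n·V_n(r)/r = 20·V_20(5.9)/5.9 (volume-to-surface relation), giving 2.28536e+14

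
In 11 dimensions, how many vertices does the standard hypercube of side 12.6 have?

Each vertex is a binary string of length 11, so there are 2^11 = 2048.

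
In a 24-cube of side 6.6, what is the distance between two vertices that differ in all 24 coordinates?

||(6.6,6.6,...,6.6)|| = √(24)·6.6 ≈ 32.3333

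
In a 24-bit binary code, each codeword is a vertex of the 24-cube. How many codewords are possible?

Each vertex is a binary string of length 24, so there are 2^24 = 16777216.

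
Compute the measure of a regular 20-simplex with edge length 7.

V_20 = √(21) · 7^20 / (20! · 2^(20/2)) ≈ 0.000146773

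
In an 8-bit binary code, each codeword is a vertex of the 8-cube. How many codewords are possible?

The 8-cube has 2^8 = 256 vertices.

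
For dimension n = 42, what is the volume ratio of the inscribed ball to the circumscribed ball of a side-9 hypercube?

Volume scales as r^n, and r_in/r_out = 1/√42, giving (1/√42)^42 ≈ 8.1614e-35.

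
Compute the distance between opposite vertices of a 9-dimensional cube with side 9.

d = √(9² + 9² + ... + 9²) [9 terms] = √(9·9²) = 9√9 = 27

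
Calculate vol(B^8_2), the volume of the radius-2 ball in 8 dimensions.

V_8(2) = π^(8/2) · (2)^8 / Γ(8/2 + 1) = 32·π^4/3 ≈ 1039.03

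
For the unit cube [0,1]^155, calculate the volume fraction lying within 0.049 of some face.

1 - (1 - 2·0.049)^155 = 1 - 0.902^155 ≈ 0.999999886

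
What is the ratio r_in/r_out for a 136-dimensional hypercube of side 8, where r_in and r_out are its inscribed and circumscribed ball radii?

Ratio = (s/2)/(s√136/2) = 136^(-1/2) ≈ 0.0857493.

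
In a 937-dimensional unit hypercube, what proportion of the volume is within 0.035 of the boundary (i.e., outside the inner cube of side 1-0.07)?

Shell fraction = 1 - (1-0.07)^937 ≈ 1 - 2.941e-30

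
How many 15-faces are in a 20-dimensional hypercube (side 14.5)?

An n-cube has C(n,k)·2^(n-k) k-faces. Here C(20,15)·2^5 = 15504·32 = 496128.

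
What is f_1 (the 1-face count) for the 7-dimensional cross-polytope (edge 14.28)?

Each 1-face is the convex hull of 2 vertices, one chosen as ±e_i from each of 2 distinct axes: 2^2·C(7,2) = 84.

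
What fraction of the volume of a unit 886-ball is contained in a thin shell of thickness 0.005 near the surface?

V(inner)/V(outer) = ((1-0.005)/1)^886 ≈ 0.01178, so the shell fraction is 0.988217.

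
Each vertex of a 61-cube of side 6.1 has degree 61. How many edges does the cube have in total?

The 61-cube has n·2^(n-1) = 61·2^60 = 61·1152921504606846976 = 70328211781017665536 edges.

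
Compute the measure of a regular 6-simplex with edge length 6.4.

V = (6.4^6 / 6!) · √((6+1) / 2^6) ≈ 31.565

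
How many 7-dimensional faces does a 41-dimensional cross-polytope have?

Each 7-face is the convex hull of 8 vertices, one chosen as ±e_i from each of 8 distinct axes: 2^8·C(41,8) = 24460350720.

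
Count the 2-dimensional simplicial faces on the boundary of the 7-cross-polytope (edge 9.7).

Each 2-face is the convex hull of 3 vertices, one chosen as ±e_i from each of 3 distinct axes: 2^3·C(7,3) = 280.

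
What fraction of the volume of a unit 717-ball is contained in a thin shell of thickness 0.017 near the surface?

1 - (1-0.017)^717 ≈ 0.9999954199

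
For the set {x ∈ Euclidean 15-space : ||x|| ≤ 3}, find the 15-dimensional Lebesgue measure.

Volume = π^{15/2}·(3)^15/Γ(17/2) = 45349632·π^7/25025 ≈ 5.47329e+06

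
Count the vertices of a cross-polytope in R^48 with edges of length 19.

The 48-dimensional cross-polytope has 2n = 2·48 = 96 vertices.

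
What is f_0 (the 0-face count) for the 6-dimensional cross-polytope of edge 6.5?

Number of 0-faces = 2^(0+1) · C(6,0+1) = 2 · 6 = 12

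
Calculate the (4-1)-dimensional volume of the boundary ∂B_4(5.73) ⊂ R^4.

The surface area of an n-ball is 2π^(n/2) r^(n-1) / Γ(n/2). For n=4, r=5.73: 3713.59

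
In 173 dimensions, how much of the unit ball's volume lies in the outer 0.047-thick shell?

V(inner)/V(outer) = ((1-0.047)/1)^173 ≈ 0.0002416, so the shell fraction is 0.999758.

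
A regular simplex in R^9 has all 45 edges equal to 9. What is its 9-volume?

V_9 = √(10) · 9^9 / (9! · 2^(9/2)) ≈ 149.205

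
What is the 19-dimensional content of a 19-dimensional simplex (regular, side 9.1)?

Volume = 9.1^19 · √(20/2^19) / 19! ≈ 0.08461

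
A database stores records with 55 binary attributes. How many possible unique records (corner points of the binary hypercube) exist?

The 55-cube has 2^55 = 36028797018963968 vertices.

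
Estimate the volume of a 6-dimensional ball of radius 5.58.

Volume = π^{6/2}·(5.58)^6/Γ(4) ≈ 155992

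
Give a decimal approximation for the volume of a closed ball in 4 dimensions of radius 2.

Volume = π^{4/2}·(2)^4/Γ(3) = 8·π^2 ≈ 78.9568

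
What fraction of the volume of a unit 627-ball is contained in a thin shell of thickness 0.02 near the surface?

V(inner)/V(outer) = ((1-0.02)/1)^627 ≈ 3.153e-06, so the shell fraction is 0.9999968468.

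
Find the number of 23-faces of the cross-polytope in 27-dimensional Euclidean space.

An n-cross-polytope has 2^(k+1)·C(n,k+1) k-faces. Here 2^24·C(27,24) = 16777216·2925 = 49073356800.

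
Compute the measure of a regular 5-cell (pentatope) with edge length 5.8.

V_4 = √(5) · 5.8^4 / (4! · 2^(4/2)) ≈ 26.3588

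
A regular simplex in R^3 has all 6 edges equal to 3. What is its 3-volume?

Volume = (√2/12) · 3³ = 3.18198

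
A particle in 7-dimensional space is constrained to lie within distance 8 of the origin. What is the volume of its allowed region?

V = 33554432·π^3/105 ≈ 9.90855e+06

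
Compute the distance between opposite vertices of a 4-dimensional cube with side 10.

The space diagonal of an n-cube of side s is s√n. Here 10·√4 = 20.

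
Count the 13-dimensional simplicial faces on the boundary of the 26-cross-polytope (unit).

f_13(26-orthoplex) = 2^14 · (26 choose 14) = 158231756800.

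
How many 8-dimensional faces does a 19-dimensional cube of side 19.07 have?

Number of 8-faces = C(19,8) · 2^(19-8) = 75582 · 2048 = 154791936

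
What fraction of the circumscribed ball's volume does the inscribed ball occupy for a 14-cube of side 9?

The radii are 9/2 and 9√14/2, so the volume ratio is (1/√14)^14 = 14^{-14/2} ≈ 9.48645e-09.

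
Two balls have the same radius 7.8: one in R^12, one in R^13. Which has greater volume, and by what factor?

V_12(7.8) ≈ 6.77177e+10, V_13(7.8) ≈ 3.60223e+11. The 13-ball is larger by a factor of 5.319.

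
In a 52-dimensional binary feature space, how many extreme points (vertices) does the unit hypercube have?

The 52-cube has 2^52 = 4503599627370496 vertices.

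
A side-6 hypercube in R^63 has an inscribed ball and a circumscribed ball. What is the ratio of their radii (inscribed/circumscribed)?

r_in = 6/2 (half the side); r_out = 6√63/2 (half the diagonal). Ratio = 1/√63 ≈ 0.125988.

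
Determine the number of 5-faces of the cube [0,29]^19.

Choose 5 of 19 axes to span the face (C(19,5) = 11628 ways), then fix each of the remaining 14 coordinates at one of its two extreme values (2^14 = 16384 ways): 11628·16384 = 190513152.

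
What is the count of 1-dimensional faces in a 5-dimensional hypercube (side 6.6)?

Number of 1-faces = C(5,1) · 2^(5-1) = 5 · 16 = 80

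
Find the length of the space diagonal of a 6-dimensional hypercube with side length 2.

Diagonal = √6 · 2 ≈ 4.89898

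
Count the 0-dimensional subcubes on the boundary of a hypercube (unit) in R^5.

Choose 0 of 5 axes to span the face (C(5,0) = 1 way), then fix each of the remaining 5 coordinates at one of its two extreme values (2^5 = 32 ways): 1·32 = 32.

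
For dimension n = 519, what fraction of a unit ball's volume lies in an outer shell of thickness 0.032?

1 - (1-0.032)^519 ≈ 0.9999999533 ≈ 99.999995%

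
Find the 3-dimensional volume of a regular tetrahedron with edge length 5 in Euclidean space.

Volume = (√2/12) · 5³ = 14.7314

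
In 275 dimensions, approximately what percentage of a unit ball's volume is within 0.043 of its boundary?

1 - (1-0.043)^275 ≈ 0.999994 ≈ 99.999437%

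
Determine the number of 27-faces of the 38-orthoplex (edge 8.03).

An n-cross-polytope has 2^(k+1)·C(n,k+1) k-faces. Here 2^28·C(38,28) = 268435456·472733756 = 126898501358452736.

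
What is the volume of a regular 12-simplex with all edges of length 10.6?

Volume = 10.6^12 · √(13/2^12) / 12! ≈ 236.66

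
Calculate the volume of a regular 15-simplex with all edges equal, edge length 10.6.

Volume = 10.6^15 · √(16/2^15) / 15! ≈ 40.4971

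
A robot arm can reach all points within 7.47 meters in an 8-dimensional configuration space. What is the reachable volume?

The n-ball volume is π^(n/2)·r^n/Γ(n/2+1). With n=8, r=7.47: V ≈ 3.93508e+07.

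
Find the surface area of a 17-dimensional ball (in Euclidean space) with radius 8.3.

S_17(8.3) = 2·π^(17/2)·(8.3)^16 / Γ(17/2) ≈ 1.21579e+15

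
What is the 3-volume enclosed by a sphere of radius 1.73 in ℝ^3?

The n-ball volume is π^(n/2)·r^n/Γ(n/2+1). With n=3, r=1.73: V ≈ 21.6884.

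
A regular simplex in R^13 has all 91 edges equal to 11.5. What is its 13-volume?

V = (11.5^13 / 13!) · √((13+1) / 2^13) ≈ 408.47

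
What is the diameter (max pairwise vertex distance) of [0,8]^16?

The space diagonal of an n-cube of side s is s√n. Here 8·√16 = 32.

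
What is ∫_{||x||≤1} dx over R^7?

The n-ball volume is π^(n/2)·r^n/Γ(n/2+1). With n=7, r=1: V = 16·π^3/105 ≈ 4.72477.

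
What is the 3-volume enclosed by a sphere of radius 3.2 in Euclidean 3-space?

Volume = π^{3/2}·(3.2)^3/Γ(5/2) ≈ 137.258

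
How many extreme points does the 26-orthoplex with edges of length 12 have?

Number of vertices = 2n = 52.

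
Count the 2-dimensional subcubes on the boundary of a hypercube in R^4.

Number of 2-faces = C(4,2) · 2^(4-2) = 6 · 4 = 24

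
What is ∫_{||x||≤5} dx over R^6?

The n-ball volume is π^(n/2)·r^n/Γ(n/2+1). With n=6, r=5: V = 15625·π^3/6 ≈ 80745.5.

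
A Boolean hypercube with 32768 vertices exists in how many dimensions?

n = log_2(32768) = 15.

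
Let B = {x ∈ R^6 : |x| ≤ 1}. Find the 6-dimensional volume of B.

The n-ball volume is π^(n/2)·r^n/Γ(n/2+1). With n=6, r=1: V = π^3/6 ≈ 5.16771.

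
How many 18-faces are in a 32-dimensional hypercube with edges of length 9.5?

Choose 18 of 32 axes to span the face (C(32,18) = 471435600 ways), then fix each of the remaining 14 coordinates at one of its two extreme values (2^14 = 16384 ways): 471435600·16384 = 7724000870400.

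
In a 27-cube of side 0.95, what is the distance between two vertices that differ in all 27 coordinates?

The space diagonal of an n-cube of side s is s√n. Here 0.95·√27 ≈ 4.93634.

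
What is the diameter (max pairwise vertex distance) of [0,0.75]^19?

d = √(0.75² + 0.75² + ... + 0.75²) [19 terms] = √(19·0.75²) = 0.75√19 ≈ 3.26917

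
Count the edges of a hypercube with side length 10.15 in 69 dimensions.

The 69-cube has n·2^(n-1) = 69·2^68 = 69·295147905179352825856 = 20365205457375344984064 edges.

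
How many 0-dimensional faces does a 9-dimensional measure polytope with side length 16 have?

An n-cube has C(n,k)·2^(n-k) k-faces. Here C(9,0)·2^9 = 1·512 = 512.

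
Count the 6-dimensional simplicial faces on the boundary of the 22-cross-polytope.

f_6(22-orthoplex) = 2^7 · (22 choose 7) = 21829632.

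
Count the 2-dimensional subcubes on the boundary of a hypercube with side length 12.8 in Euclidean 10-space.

f_2(10-cube) = (10 choose 2) · 2^8 = 11520.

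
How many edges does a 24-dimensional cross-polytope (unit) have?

f_1(24-orthoplex) = 2^2 · (24 choose 2) = 1104.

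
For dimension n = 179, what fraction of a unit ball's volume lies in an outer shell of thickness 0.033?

1 - (1-0.033)^179 ≈ 0.997538 ≈ 99.75%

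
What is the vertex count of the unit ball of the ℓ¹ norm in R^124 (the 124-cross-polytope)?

An n-cross-polytope has 2n vertices; here n = 124, giving 248.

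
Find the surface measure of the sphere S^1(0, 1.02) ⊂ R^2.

S_2(1.02) = 2·π^(2/2)·(1.02)^1 / Γ(2/2) = 2πr = 2π·1.02 ≈ 6.40885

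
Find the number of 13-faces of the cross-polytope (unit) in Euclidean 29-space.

f_13(29-orthoplex) = 2^14 · (29 choose 14) = 1270722723840.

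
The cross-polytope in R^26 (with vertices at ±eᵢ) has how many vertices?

An n-cross-polytope has 2n vertices; here n = 26, giving 52.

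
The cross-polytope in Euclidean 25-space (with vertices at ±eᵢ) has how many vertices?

The vertices are ±e_1, ..., ±e_25, so there are 2·25 = 50.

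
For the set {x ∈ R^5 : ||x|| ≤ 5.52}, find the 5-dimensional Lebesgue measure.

The n-ball volume is π^(n/2)·r^n/Γ(n/2+1). With n=5, r=5.52: V ≈ 26977.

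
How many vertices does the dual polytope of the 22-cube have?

An n-cross-polytope has 2n vertices; here n = 22, giving 44.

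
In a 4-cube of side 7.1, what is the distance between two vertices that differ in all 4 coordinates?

The space diagonal of an n-cube of side s is s√n. Here 7.1·√4 = 14.2.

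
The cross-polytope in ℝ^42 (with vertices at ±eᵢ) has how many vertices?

An n-cross-polytope has 2n vertices; here n = 42, giving 84.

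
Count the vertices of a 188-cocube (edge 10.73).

The 188-dimensional cross-polytope has 2n = 2·188 = 376 vertices.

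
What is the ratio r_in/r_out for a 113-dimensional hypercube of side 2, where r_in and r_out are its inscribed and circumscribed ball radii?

r_in = 2/2 (half the side); r_out = 2√113/2 (half the diagonal). Ratio = 1/√113 ≈ 0.0940721.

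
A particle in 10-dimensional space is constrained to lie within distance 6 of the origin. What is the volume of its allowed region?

V_10(6) = π^(10/2) · (6)^10 / Γ(10/2 + 1) = 2519424·π^5/5 ≈ 1.54199e+08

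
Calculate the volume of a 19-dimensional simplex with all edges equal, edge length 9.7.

V = (9.7^19 / 19!) · √((19+1) / 2^19) ≈ 0.284642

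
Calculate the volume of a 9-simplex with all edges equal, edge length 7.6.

V_9 = √(10) · 7.6^9 / (9! · 2^(9/2)) ≈ 32.578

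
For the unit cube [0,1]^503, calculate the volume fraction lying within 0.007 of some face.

1 - (1 - 2·0.007)^503 = 1 - 0.986^503 ≈ 0.999168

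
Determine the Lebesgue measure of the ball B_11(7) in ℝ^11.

V_11(7) = π^(11/2) · (7)^11 / Γ(11/2 + 1) = 18078415936·π^5/1485 ≈ 3.72549e+09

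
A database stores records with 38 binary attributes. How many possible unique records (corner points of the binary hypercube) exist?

Each vertex is a binary string of length 38, so there are 2^38 = 274877906944.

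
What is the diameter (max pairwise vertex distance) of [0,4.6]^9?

The space diagonal of an n-cube of side s is s√n. Here 4.6·√9 = 13.8.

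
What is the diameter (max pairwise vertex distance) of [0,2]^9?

||(2,2,...,2)|| = √(9)·2 = 6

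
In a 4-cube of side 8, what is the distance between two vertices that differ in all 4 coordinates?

d = √(8² + 8² + ... + 8²) [4 terms] = √(4·8²) = 8√4 = 16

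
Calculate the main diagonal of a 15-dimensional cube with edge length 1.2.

d = √(1.2² + 1.2² + ... + 1.2²) [15 terms] = √(15·1.2²) = 1.2√15 ≈ 4.64758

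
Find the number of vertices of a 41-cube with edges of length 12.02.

Number of vertices = 2^41 = 2199023255552.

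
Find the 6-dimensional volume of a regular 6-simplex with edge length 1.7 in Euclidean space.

Volume = 1.7^6 · √(7/2^6) / 6! ≈ 0.0110872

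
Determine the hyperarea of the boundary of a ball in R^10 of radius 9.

S_10(9) = 2·π^(10/2)·(9)^9 / Γ(10/2) = 129140163·π^5/4 ≈ 9.87986e+09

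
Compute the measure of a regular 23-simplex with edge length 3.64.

V_23 = √(24) · 3.64^23 / (23! · 2^(23/2)) ≈ 5.26136e-13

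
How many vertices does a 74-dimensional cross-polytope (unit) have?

The 74-dimensional cross-polytope has 2n = 2·74 = 148 vertices.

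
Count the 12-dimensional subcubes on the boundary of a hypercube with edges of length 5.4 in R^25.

Choose 12 of 25 axes to span the face (C(25,12) = 5200300 ways), then fix each of the remaining 13 coordinates at one of its two extreme values (2^13 = 8192 ways): 5200300·8192 = 42600857600.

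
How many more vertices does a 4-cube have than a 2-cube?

The 4-cube has 2^4 = 16 vertices. The 2-cube has 2^2 = 4 vertices. Difference: 16 - 4 = 12.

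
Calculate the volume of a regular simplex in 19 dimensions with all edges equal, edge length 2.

For a regular n-simplex with edge a, V = (a^n / n!)·√((n+1)/2^n). With a=2, n=19: V ≈ 2.66198e-14.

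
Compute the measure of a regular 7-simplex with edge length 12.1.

For a regular n-simplex with edge a, V = (a^n / n!)·√((n+1)/2^n). With a=12.1, n=7: V ≈ 1883.68.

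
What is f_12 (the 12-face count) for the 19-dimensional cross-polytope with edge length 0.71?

An n-cross-polytope has 2^(k+1)·C(n,k+1) k-faces. Here 2^13·C(19,13) = 8192·27132 = 222265344.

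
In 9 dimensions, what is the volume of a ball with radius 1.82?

Volume = π^{9/2}·(1.82)^9/Γ(11/2) ≈ 722.703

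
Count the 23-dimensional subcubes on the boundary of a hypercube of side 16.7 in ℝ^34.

Choose 23 of 34 axes to span the face (C(34,23) = 286097760 ways), then fix each of the remaining 11 coordinates at one of its two extreme values (2^11 = 2048 ways): 286097760·2048 = 585928212480.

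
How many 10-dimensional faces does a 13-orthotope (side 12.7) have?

f_10(13-cube) = (13 choose 10) · 2^3 = 2288.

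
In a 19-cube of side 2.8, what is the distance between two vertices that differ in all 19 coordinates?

d = √(2.8² + 2.8² + ... + 2.8²) [19 terms] = √(19·2.8²) = 2.8√19 ≈ 12.2049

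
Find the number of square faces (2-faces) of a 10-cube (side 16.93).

Number of 2-faces = C(10,2) · 2^(10-2) = 45 · 256 = 11520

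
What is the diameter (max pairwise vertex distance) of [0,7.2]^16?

||(7.2,7.2,...,7.2)|| = √(16)·7.2 = 28.8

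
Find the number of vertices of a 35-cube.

Number of vertices = 2^35 = 34359738368.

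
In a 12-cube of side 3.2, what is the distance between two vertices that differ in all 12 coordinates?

Diagonal = √12 · 3.2 ≈ 11.0851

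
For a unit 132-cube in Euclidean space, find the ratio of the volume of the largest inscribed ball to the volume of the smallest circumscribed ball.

V_in / V_out = (r_in/r_out)^132 = (1/√132)^132 = 132^(-132/2) ≈ 1.10185e-140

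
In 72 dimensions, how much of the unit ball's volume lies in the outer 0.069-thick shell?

V(inner)/V(outer) = ((1-0.069)/1)^72 ≈ 0.005813, so the shell fraction is 0.994187.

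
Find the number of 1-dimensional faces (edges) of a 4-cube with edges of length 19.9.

An n-cube has n·2^(n-1) edges. With n = 4: 4·8 = 32.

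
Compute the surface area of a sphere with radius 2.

S = n·V_n(r)/r = 3·V_3(2)/2 (volume-to-surface relation), giving 4πr² = 4π·(2)² ≈ 50.2655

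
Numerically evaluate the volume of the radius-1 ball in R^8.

The n-ball volume is π^(n/2)·r^n/Γ(n/2+1). With n=8, r=1: V = π^4/24 ≈ 4.05871.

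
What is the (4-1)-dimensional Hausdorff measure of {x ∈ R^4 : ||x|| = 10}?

S = n·V_n(r)/r = 4·V_4(10)/10 (volume-to-surface relation), giving 2000·π^2 ≈ 19739.2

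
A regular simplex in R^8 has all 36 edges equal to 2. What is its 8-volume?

V = (2^8 / 8!) · √((8+1) / 2^8) ≈ 0.00119048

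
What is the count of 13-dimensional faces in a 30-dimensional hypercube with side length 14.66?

An n-cube has C(n,k)·2^(n-k) k-faces. Here C(30,13)·2^17 = 119759850·131072 = 15697163059200.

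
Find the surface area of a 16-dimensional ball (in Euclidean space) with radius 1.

S = n·V_n(r)/r = 16·V_16(1)/1 (volume-to-surface relation), giving π^8/2520 ≈ 3.76529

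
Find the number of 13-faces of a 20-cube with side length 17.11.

An n-cube has C(n,k)·2^(n-k) k-faces. Here C(20,13)·2^7 = 77520·128 = 9922560.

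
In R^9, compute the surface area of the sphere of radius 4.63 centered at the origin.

The surface area of an n-ball is 2π^(n/2) r^(n-1) / Γ(n/2). For n=9, r=4.63: 6.26914e+06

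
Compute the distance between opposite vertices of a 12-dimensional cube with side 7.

Diagonal = √12 · 7 ≈ 24.2487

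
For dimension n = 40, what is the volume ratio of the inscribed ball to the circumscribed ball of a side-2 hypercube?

V_in / V_out = (r_in/r_out)^40 = (1/√40)^40 = 40^(-40/2) ≈ 9.09495e-33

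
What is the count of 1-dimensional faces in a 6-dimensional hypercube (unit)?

Choose 1 of 6 axes to span the face (C(6,1) = 6 ways), then fix each of the remaining 5 coordinates at one of its two extreme values (2^5 = 32 ways): 6·32 = 192.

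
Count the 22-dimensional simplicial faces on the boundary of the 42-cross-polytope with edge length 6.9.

An n-cross-polytope has 2^(k+1)·C(n,k+1) k-faces. Here 2^23·C(42,23) = 8388608·446775310800 = 3747822946379366400.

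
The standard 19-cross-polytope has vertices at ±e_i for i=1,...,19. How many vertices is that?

Number of vertices = 2n = 38.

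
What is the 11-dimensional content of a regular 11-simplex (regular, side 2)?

V_11 = √(12) · 2^11 / (11! · 2^(11/2)) ≈ 3.92735e-06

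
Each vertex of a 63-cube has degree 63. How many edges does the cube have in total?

Number of 1-faces = C(63,1)·2^(63-1) = 63·4611686018427387904 = 290536219160925437952.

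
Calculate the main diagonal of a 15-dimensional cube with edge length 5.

d = √(5² + 5² + ... + 5²) [15 terms] = √(15·5²) = 5√15 ≈ 19.3649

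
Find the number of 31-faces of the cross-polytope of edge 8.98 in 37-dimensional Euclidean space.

Number of 31-faces = 2^(31+1) · C(37,31+1) = 4294967296 · 435897 = 1872163359424512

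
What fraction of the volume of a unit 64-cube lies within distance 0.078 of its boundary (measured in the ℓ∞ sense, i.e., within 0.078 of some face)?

1 - (1 - 2·0.078)^64 = 1 - 0.844^64 ≈ 0.999981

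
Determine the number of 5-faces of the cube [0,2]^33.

Choose 5 of 33 axes to span the face (C(33,5) = 237336 ways), then fix each of the remaining 28 coordinates at one of its two extreme values (2^28 = 268435456 ways): 237336·268435456 = 63709397385216.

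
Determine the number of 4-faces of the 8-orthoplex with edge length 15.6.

f_4(8-orthoplex) = 2^5 · (8 choose 5) = 1792.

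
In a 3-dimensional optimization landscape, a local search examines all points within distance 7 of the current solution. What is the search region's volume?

The n-ball volume is π^(n/2)·r^n/Γ(n/2+1). With n=3, r=7: V = 1372·π/3 ≈ 1436.76.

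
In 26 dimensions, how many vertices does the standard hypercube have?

Each vertex is a binary string of length 26, so there are 2^26 = 67108864.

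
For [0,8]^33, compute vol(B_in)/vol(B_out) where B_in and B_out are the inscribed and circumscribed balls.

V_in/V_out = n^(-n/2) = 33^(-33/2) ≈ 8.80076e-26.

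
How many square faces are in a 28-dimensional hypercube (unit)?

Choose 2 of 28 axes to span the face (C(28,2) = 378 ways), then fix each of the remaining 26 coordinates at one of its two extreme values (2^26 = 67108864 ways): 378·67108864 = 25367150592.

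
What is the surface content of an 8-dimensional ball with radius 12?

S_8(12) = 2·π^(8/2)·(12)^7 / Γ(8/2) = 11943936·π^4 ≈ 1.16345e+09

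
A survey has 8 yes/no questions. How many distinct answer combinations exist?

The 8-cube has 2^8 = 256 vertices.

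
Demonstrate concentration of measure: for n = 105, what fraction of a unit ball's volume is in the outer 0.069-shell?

1 - (1-0.069)^105 ≈ 0.999451 ≈ 99.95%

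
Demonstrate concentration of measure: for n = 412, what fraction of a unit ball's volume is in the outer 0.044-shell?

1 - (1-0.044)^412 ≈ 0.9999999911 ≈ 99.999999%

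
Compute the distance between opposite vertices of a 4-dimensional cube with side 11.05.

Diagonal = √4 · 11.05 = 22.1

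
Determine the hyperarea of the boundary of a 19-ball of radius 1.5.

S_19(1.5) = 2·π^(19/2)·(1.5)^18 / Γ(19/2) = 4782969·π^9/108908800 ≈ 1309.13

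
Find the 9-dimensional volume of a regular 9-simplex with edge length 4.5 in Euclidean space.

For a regular n-simplex with edge a, V = (a^n / n!)·√((n+1)/2^n). With a=4.5, n=9: V ≈ 0.291417.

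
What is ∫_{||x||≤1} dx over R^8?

The n-ball volume is π^(n/2)·r^n/Γ(n/2+1). With n=8, r=1: V = π^4/24 ≈ 4.05871.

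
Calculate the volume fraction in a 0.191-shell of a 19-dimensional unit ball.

V(inner)/V(outer) = ((1-0.191)/1)^19 ≈ 0.01782, so the shell fraction is 0.982175.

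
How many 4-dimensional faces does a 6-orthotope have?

An n-cube has C(n,k)·2^(n-k) k-faces. Here C(6,4)·2^2 = 15·4 = 60.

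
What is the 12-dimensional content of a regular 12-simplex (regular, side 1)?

Volume = 1^12 · √(13/2^12) / 12! ≈ 1.17613e-10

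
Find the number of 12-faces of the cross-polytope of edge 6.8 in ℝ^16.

An n-cross-polytope has 2^(k+1)·C(n,k+1) k-faces. Here 2^13·C(16,13) = 8192·560 = 4587520.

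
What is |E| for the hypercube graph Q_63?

An n-cube has n·2^(n-1) edges. With n = 63: 63·4611686018427387904 = 290536219160925437952.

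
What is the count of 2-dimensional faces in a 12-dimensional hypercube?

Choose 2 of 12 axes to span the face (C(12,2) = 66 ways), then fix each of the remaining 10 coordinates at one of its two extreme values (2^10 = 1024 ways): 66·1024 = 67584.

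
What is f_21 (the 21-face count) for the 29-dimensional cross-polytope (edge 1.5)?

Number of 21-faces = 2^(21+1) · C(29,21+1) = 4194304 · 1560780 = 6546385797120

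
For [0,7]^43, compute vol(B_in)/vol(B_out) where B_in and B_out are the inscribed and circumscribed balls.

Volume scales as r^n, and r_in/r_out = 1/√43, giving (1/√43)^43 ≈ 7.59326e-36.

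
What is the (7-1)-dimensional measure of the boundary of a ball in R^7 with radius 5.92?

The surface area of an n-ball is 2π^(n/2) r^(n-1) / Γ(n/2). For n=7, r=5.92: 1.42367e+06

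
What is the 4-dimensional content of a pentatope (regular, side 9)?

V_4 = √(5) · 9^4 / (4! · 2^(4/2)) ≈ 152.821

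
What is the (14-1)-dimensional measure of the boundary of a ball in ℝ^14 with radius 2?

S = n·V_n(r)/r = 14·V_14(2)/2 (volume-to-surface relation), giving 1024·π^7/45 ≈ 68728.5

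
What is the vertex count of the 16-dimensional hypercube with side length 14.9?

Each vertex is a binary string of length 16, so there are 2^16 = 65536.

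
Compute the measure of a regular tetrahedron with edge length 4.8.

Volume = (√2/12) · 4.8³ = 13.0334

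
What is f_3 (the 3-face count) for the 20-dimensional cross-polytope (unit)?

Each 3-face is the convex hull of 4 vertices, one chosen as ±e_i from each of 4 distinct axes: 2^4·C(20,4) = 77520.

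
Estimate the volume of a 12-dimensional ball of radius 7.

V = 13841287201·π^6/720 ≈ 1.84818e+10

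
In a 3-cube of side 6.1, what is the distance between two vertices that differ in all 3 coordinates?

Diagonal = √3 · 6.1 ≈ 10.5655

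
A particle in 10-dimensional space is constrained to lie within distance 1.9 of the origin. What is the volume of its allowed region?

The n-ball volume is π^(n/2)·r^n/Γ(n/2+1). With n=10, r=1.9: V ≈ 1563.52.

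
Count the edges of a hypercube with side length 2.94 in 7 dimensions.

The 7-cube has n·2^(n-1) = 7·2^6 = 7·64 = 448 edges.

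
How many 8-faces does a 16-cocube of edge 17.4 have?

Each 8-face is the convex hull of 9 vertices, one chosen as ±e_i from each of 9 distinct axes: 2^9·C(16,9) = 5857280.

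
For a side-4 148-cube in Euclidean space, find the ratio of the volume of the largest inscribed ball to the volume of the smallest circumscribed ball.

The radii are 4/2 and 4√148/2, so the volume ratio is (1/√148)^148 = 148^{-148/2} ≈ 2.51555e-161.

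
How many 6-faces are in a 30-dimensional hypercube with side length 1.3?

An n-cube has C(n,k)·2^(n-k) k-faces. Here C(30,6)·2^24 = 593775·16777216 = 9961891430400.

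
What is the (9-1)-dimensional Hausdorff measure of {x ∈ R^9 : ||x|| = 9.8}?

|∂B_9(9.8)| ≈ 2.52562e+09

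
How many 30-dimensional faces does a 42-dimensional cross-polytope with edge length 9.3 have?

f_30(42-orthoplex) = 2^31 · (42 choose 31) = 9192435559220379648.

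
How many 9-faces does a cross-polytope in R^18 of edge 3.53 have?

Each 9-face is the convex hull of 10 vertices, one chosen as ±e_i from each of 10 distinct axes: 2^10·C(18,10) = 44808192.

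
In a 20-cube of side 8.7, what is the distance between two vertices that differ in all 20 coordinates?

Diagonal = √20 · 8.7 ≈ 38.9076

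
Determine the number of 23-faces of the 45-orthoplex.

Number of 23-faces = 2^(23+1) · C(45,23+1) = 16777216 · 3773655750150 = 63311437629908582400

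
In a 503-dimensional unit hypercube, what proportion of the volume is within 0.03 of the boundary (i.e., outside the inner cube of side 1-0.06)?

1 - (1 - 2·0.03)^503 = 1 - 0.94^503 ≈ 1 - 3.043e-14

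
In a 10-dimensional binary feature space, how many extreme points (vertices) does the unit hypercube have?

The 10-cube has 2^10 = 1024 vertices.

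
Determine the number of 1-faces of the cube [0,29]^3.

f_1(3-cube) = (3 choose 1) · 2^2 = 12.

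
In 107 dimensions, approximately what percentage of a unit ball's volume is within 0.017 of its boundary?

1 - (1-0.017)^107 ≈ 0.840329 ≈ 84.03%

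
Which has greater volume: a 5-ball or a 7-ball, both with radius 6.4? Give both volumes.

V_5(6.4) ≈ 56519.5. V_7(6.4) ≈ 2.07797e+06. The 7-ball is larger.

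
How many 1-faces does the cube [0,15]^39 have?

An n-cube has n·2^(n-1) edges. With n = 39: 39·274877906944 = 10720238370816.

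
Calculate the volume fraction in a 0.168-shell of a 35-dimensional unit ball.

V(inner)/V(outer) = ((1-0.168)/1)^35 ≈ 0.001601, so the shell fraction is 0.998399.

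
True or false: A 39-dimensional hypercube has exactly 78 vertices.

False. The 39-cube has 2^39 = 549755813888 vertices.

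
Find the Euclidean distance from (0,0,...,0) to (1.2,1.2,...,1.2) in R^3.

||(1.2,1.2,...,1.2)|| = √(3)·1.2 ≈ 2.07846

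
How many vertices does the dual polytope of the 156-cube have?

Number of vertices = 2n = 312.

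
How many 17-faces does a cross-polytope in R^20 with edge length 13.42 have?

f_17(20-orthoplex) = 2^18 · (20 choose 18) = 49807360.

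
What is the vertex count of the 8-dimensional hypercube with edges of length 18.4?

An n-cube has 2^n vertices; for n = 8 that is 2^8 = 256.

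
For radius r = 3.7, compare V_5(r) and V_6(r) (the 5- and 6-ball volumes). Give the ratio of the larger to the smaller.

V_5(3.7) ≈ 3650.12, V_6(3.7) ≈ 13258.9. The 6-ball is larger by a factor of 3.632.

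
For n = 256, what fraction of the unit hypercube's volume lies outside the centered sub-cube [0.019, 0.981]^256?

Shell fraction = 1 - (1-0.038)^256 ≈ 0.999951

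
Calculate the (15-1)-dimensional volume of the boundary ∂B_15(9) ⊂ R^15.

S_15(9) = 2·π^(15/2)·(9)^14 / Γ(15/2) = 216905884017408·π^7/5005 ≈ 1.30893e+14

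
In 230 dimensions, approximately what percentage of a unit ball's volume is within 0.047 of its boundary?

1 - (1-0.047)^230 ≈ 0.999984 ≈ 99.998446%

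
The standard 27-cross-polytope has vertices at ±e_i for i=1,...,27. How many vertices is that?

The vertices are ±e_1, ..., ±e_27, so there are 2·27 = 54.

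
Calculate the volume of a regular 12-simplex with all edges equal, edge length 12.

For a regular n-simplex with edge a, V = (a^n / n!)·√((n+1)/2^n). With a=12, n=12: V ≈ 1048.65.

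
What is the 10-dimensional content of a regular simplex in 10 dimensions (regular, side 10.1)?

V = (10.1^10 / 10!) · √((10+1) / 2^10) ≈ 315.498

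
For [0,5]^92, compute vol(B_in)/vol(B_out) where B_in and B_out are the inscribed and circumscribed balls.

V_in / V_out = (r_in/r_out)^92 = (1/√92)^92 = 92^(-92/2) ≈ 4.63191e-91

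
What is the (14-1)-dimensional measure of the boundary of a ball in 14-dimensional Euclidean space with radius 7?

S_14(7) = 2·π^(14/2)·(7)^13 / Γ(14/2) = 96889010407·π^7/360 ≈ 8.1287e+11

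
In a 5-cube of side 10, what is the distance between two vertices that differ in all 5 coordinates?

Diagonal = √5 · 10 ≈ 22.3607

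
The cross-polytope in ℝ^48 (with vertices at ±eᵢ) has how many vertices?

Number of vertices = 2n = 96.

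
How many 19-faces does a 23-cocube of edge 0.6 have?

Number of 19-faces = 2^(19+1) · C(23,19+1) = 1048576 · 1771 = 1857028096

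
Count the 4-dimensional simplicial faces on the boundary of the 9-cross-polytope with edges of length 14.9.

Each 4-face is the convex hull of 5 vertices, one chosen as ±e_i from each of 5 distinct axes: 2^5·C(9,5) = 4032.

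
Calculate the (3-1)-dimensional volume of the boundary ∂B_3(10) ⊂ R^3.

S = n·V_n(r)/r = 3·V_3(10)/10 (volume-to-surface relation), giving 4πr² = 4π·(10)² ≈ 1256.64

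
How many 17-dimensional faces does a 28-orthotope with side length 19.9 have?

Number of 17-faces = C(28,17) · 2^(28-17) = 21474180 · 2048 = 43979120640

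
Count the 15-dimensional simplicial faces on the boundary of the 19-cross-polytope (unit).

Each 15-face is the convex hull of 16 vertices, one chosen as ±e_i from each of 16 distinct axes: 2^16·C(19,16) = 63504384.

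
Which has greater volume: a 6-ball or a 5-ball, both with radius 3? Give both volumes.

V_6(3) ≈ 3767.26. V_5(3) ≈ 1279.1. The 6-ball is larger.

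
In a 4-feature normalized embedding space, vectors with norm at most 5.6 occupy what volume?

V_4(5.6) = π^(4/2) · (5.6)^4 / Γ(4/2 + 1) ≈ 4853.13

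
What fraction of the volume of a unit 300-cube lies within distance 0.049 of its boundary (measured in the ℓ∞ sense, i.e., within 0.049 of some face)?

The inner cube has side 1-2·0.049 = 0.902 and volume (0.902)^300 ≈ 3.647e-14, so the shell holds 1 - 3.647e-14 of the volume.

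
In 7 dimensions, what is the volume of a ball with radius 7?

V = 1882384·π^3/15 ≈ 3.89105e+06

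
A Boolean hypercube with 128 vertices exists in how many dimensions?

2^n = 128 ⇒ n = log_2(128) = 7.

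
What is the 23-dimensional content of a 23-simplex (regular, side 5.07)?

Volume = 5.07^23 · √(24/2^23) / 23! ≈ 1.07386e-09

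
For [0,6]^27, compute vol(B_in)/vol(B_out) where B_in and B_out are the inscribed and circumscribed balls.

V_in/V_out = n^(-n/2) = 27^(-27/2) ≈ 4.74886e-20.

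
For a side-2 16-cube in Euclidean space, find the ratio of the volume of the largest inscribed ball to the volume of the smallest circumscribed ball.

The radii are 2/2 and 2√16/2, so the volume ratio is (1/√16)^16 = 16^{-16/2} ≈ 2.32831e-10.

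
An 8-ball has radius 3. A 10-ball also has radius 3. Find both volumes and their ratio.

V_8(3) ≈ 26629.2. V_10(3) ≈ 150585. Ratio V_8/V_10 ≈ 0.1768.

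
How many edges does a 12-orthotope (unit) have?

The 12-cube has n·2^(n-1) = 12·2^11 = 12·2048 = 24576 edges.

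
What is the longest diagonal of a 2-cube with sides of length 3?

d = √(3² + 3² + ... + 3²) [2 terms] = √(2·3²) = 3√2 ≈ 4.24264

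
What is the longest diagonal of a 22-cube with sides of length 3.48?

d = √(3.48² + 3.48² + ... + 3.48²) [22 terms] = √(22·3.48²) = 3.48√22 ≈ 16.3226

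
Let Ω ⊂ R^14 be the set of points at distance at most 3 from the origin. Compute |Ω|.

The n-ball volume is π^(n/2)·r^n/Γ(n/2+1). With n=14, r=3: V = 531441·π^7/560 ≈ 2.86626e+06.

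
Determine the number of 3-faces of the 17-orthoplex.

Each 3-face is the convex hull of 4 vertices, one chosen as ±e_i from each of 4 distinct axes: 2^4·C(17,4) = 38080.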